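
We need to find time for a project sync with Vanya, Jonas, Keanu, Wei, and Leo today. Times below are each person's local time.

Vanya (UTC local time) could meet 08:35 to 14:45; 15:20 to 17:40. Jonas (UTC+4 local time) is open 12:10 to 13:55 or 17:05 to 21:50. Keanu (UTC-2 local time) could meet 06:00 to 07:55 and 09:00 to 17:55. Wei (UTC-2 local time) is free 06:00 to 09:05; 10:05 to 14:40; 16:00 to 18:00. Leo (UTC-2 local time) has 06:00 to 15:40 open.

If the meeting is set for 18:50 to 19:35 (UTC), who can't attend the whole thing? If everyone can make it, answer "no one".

Jonas, Leo, Vanya

Vanya in UTC: 08:35-14:45, 15:20-17:40.
Jonas in UTC: 08:10-09:55, 13:05-17:50 (subtract 4h to convert from UTC+4).
Keanu in UTC: 08:00-09:55, 11:00-19:55 (add 2h to convert from UTC-2).
Wei in UTC: 08:00-11:05, 12:05-16:40, 18:00-20:00 (add 2h to convert from UTC-2).
Leo in UTC: 08:00-17:40 (add 2h to convert from UTC-2).
Vanya: not fully free for 18:50-19:35. Jonas: not fully free for 18:50-19:35. Keanu: free for 18:50-19:35. Wei: free for 18:50-19:35. Leo: not fully free for 18:50-19:35.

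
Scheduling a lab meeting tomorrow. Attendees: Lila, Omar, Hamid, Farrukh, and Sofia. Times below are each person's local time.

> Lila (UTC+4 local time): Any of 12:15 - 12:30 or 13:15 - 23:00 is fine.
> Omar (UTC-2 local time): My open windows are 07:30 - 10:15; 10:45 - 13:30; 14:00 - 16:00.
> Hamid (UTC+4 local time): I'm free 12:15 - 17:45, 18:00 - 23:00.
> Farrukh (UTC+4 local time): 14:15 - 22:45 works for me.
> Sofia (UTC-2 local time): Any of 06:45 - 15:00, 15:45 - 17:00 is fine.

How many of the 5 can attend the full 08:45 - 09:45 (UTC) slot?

2

Lila in UTC: 08:15-08:30, 09:15-19:00 (subtract 4h to convert from UTC+4).
Omar in UTC: 09:30-12:15, 12:45-15:30, 16:00-18:00 (add 2h to convert from UTC-2).
Hamid in UTC: 08:15-13:45, 14:00-19:00 (subtract 4h to convert from UTC+4).
Farrukh in UTC: 10:15-18:45 (subtract 4h to convert from UTC+4).
Sofia in UTC: 08:45-17:00, 17:45-19:00 (add 2h to convert from UTC-2).
Hamid and Sofia can make the full 08:45-09:45 slot — that's 2.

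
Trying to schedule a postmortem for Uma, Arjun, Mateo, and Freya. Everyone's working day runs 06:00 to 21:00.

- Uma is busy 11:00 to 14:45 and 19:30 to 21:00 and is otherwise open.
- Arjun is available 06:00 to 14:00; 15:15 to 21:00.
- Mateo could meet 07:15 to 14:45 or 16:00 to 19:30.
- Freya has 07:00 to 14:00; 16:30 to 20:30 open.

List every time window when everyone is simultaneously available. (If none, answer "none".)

07:15-11:00, 16:30-19:30

Uma free: 06:00-11:00, 14:45-19:30 (invert busy blocks within the working day).
Arjun free: 06:00-14:00, 15:15-21:00.
Mateo free: 07:15-14:45, 16:00-19:30.
Freya free: 07:00-14:00, 16:30-20:30.
Uma ∩ Arjun: 06:00-11:00, 15:15-19:30.
Uma ∩ Arjun ∩ Mateo: 07:15-11:00, 16:00-19:30.
Uma ∩ Arjun ∩ Mateo ∩ Freya: 07:15-11:00, 16:30-19:30.
So the common availability across everyone is 07:15-11:00, 16:30-19:30.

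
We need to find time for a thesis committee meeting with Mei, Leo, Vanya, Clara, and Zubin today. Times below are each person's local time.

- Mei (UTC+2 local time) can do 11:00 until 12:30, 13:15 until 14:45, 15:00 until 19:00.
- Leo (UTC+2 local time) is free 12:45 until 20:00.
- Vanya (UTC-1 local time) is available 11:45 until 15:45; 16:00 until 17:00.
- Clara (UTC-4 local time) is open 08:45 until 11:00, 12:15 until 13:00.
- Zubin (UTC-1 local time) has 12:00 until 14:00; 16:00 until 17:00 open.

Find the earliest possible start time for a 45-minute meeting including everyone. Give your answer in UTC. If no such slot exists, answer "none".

Mei in UTC: 09:00-10:30, 11:15-12:45, 13:00-17:00 (subtract 2h to convert from UTC+2).
Leo in UTC: 10:45-18:00 (subtract 2h to convert from UTC+2).
Vanya in UTC: 12:45-16:45, 17:00-18:00 (add 1h to convert from UTC-1).
Clara in UTC: 12:45-15:00, 16:15-17:00 (add 4h to convert from UTC-4).
Zubin in UTC: 13:00-15:00, 17:00-18:00 (add 1h to convert from UTC-1).
Mei ∩ Leo: 11:15-12:45, 13:00-17:00.
Mei ∩ Leo ∩ Vanya: 13:00-16:45.
Mei ∩ Leo ∩ Vanya ∩ Clara: 13:00-15:00, 16:15-16:45.
Mei ∩ Leo ∩ Vanya ∩ Clara ∩ Zubin: 13:00-15:00.
Those are the intersection windows.
The first common window of at least 45 minutes is 13:00-15:00, so the earliest start is 13:00.

13:00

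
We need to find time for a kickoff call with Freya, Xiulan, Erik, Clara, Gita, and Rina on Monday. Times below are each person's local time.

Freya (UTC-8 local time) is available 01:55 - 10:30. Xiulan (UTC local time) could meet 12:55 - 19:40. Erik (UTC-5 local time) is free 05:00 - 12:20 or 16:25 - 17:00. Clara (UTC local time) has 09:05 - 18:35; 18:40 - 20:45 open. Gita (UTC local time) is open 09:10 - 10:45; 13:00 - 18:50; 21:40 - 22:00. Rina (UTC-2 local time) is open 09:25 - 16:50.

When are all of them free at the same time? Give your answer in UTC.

Freya in UTC: 09:55-18:30 (add 8h to convert from UTC-8).
Xiulan in UTC: 12:55-19:40.
Erik in UTC: 10:00-17:20, 21:25-22:00 (add 5h to convert from UTC-5).
Clara in UTC: 09:05-18:35, 18:40-20:45.
Gita in UTC: 09:10-10:45, 13:00-18:50, 21:40-22:00.
Rina in UTC: 11:25-18:50 (add 2h to convert from UTC-2).
Freya ∩ Xiulan: 12:55-18:30.
Freya ∩ Xiulan ∩ Erik: 12:55-17:20.
Freya ∩ Xiulan ∩ Erik ∩ Clara: 12:55-17:20.
Freya ∩ Xiulan ∩ Erik ∩ Clara ∩ Gita: 13:00-17:20.
Freya ∩ Xiulan ∩ Erik ∩ Clara ∩ Gita ∩ Rina: 13:00-17:20.
So the common availability across everyone is 13:00-17:20.

13:00-17:20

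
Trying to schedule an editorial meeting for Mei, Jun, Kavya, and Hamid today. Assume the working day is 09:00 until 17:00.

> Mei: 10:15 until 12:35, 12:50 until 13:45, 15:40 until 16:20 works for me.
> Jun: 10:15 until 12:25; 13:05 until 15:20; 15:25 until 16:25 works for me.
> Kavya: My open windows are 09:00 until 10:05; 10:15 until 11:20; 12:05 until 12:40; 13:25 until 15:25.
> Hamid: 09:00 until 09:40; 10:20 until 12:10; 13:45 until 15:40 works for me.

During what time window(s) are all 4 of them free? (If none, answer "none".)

10:20-11:20, 12:05-12:10

Mei ∩ Jun: 10:15-12:25, 13:05-13:45, 15:40-16:20.
Mei ∩ Jun ∩ Kavya: 10:15-11:20, 12:05-12:25, 13:25-13:45.
Mei ∩ Jun ∩ Kavya ∩ Hamid: 10:20-11:20, 12:05-12:10.
So the common availability across everyone is 10:20-11:20, 12:05-12:10.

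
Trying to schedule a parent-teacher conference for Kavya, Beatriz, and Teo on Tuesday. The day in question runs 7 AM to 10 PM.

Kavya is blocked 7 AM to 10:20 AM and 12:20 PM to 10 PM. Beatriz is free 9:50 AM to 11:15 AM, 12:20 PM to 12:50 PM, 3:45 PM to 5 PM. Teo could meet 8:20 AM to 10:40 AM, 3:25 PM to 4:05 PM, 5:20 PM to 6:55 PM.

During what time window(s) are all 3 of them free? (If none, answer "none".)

10:20-10:40

Kavya free: 10:20-12:20 (invert busy blocks within the working day).
Beatriz free: 09:50-11:15, 12:20-12:50, 15:45-17:00.
Teo free: 08:20-10:40, 15:25-16:05, 17:20-18:55.
Kavya ∩ Beatriz: 10:20-11:15.
Kavya ∩ Beatriz ∩ Teo: 10:20-10:40.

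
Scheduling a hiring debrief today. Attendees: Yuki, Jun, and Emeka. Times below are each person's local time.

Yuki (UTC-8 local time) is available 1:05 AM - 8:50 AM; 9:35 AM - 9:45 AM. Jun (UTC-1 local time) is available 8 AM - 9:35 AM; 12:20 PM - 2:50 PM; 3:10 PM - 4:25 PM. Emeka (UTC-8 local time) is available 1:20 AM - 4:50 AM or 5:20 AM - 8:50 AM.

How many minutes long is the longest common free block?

150

Yuki in UTC: 09:05-16:50, 17:35-17:45 (add 8h to convert from UTC-8).
Jun in UTC: 09:00-10:35, 13:20-15:50, 16:10-17:25 (add 1h to convert from UTC-1).
Emeka in UTC: 09:20-12:50, 13:20-16:50 (add 8h to convert from UTC-8).
Yuki ∩ Jun: 09:05-10:35, 13:20-15:50, 16:10-16:50.
Yuki ∩ Jun ∩ Emeka: 09:20-10:35, 13:20-15:50, 16:10-16:50.
The longest is 13:20-15:50 at 150 minutes.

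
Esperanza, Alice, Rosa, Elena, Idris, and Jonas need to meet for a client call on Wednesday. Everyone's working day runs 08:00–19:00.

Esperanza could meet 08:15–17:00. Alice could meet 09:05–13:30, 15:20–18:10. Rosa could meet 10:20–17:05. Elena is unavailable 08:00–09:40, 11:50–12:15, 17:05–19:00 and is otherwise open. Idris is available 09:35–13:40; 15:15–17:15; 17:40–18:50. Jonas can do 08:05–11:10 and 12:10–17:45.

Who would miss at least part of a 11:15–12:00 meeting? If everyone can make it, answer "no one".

Esperanza free: 08:15-17:00.
Alice free: 09:05-13:30, 15:20-18:10.
Rosa free: 10:20-17:05.
Elena free: 09:40-11:50, 12:15-17:05 (invert busy blocks within the working day).
Idris free: 09:35-13:40, 15:15-17:15, 17:40-18:50.
Jonas free: 08:05-11:10, 12:10-17:45.
Esperanza: free for 11:15-12:00. Alice: free for 11:15-12:00. Rosa: free for 11:15-12:00. Elena: not fully free for 11:15-12:00. Idris: free for 11:15-12:00. Jonas: not fully free for 11:15-12:00.

Elena, Jonas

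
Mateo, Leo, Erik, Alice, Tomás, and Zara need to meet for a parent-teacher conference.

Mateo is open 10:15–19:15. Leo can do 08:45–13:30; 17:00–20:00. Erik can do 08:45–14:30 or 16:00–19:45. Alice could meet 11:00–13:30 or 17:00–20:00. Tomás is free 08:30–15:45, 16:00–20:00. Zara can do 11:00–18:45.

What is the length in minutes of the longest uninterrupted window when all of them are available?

Mateo ∩ Leo: 10:15-13:30, 17:00-19:15.
Mateo ∩ Leo ∩ Erik: 10:15-13:30, 17:00-19:15.
Mateo ∩ Leo ∩ Erik ∩ Alice: 11:00-13:30, 17:00-19:15.
Mateo ∩ Leo ∩ Erik ∩ Alice ∩ Tomás: 11:00-13:30, 17:00-19:15.
Mateo ∩ Leo ∩ Erik ∩ Alice ∩ Tomás ∩ Zara: 11:00-13:30, 17:00-18:45.
Those are the intersection windows.
The longest is 11:00-13:30 at 150 minutes.

150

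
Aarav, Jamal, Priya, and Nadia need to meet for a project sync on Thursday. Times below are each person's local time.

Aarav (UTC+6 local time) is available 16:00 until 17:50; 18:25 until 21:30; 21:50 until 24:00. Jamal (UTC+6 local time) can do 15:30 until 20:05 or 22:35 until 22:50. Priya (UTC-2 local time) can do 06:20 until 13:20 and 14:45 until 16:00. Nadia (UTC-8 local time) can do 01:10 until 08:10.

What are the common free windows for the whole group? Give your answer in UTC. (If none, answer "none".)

Aarav in UTC: 10:00-11:50, 12:25-15:30, 15:50-18:00 (subtract 6h to convert from UTC+6).
Jamal in UTC: 09:30-14:05, 16:35-16:50 (subtract 6h to convert from UTC+6).
Priya in UTC: 08:20-15:20, 16:45-18:00 (add 2h to convert from UTC-2).
Nadia in UTC: 09:10-16:10 (add 8h to convert from UTC-8).
Aarav ∩ Jamal: 10:00-11:50, 12:25-14:05, 16:35-16:50.
Aarav ∩ Jamal ∩ Priya: 10:00-11:50, 12:25-14:05, 16:45-16:50.
Aarav ∩ Jamal ∩ Priya ∩ Nadia: 10:00-11:50, 12:25-14:05.
Those are the intersection windows.

10:00-11:50, 12:25-14:05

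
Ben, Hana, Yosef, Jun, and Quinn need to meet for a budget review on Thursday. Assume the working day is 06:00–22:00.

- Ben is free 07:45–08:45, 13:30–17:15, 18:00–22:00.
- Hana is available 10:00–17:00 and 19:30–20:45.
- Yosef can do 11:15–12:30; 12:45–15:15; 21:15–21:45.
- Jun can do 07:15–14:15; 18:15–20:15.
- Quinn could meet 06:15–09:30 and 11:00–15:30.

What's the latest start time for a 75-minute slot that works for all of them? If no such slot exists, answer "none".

Ben ∩ Hana: 13:30-17:00, 19:30-20:45.
Ben ∩ Hana ∩ Yosef: 13:30-15:15.
Ben ∩ Hana ∩ Yosef ∩ Jun: 13:30-14:15.
Ben ∩ Hana ∩ Yosef ∩ Jun ∩ Quinn: 13:30-14:15.
So the common availability across everyone is 13:30-14:15.
No common window is at least 75 minutes long.

none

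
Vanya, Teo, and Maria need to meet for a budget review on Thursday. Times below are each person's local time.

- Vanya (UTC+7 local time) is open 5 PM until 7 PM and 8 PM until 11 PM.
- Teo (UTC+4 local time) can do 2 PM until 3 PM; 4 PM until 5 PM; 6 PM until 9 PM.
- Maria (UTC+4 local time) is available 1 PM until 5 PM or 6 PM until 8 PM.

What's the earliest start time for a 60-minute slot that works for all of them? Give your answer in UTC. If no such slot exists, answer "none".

10:00

Vanya in UTC: 10:00-12:00, 13:00-16:00 (subtract 7h to convert from UTC+7).
Teo in UTC: 10:00-11:00, 12:00-13:00, 14:00-17:00 (subtract 4h to convert from UTC+4).
Maria in UTC: 09:00-13:00, 14:00-16:00 (subtract 4h to convert from UTC+4).
Vanya ∩ Teo: 10:00-11:00, 14:00-16:00.
Vanya ∩ Teo ∩ Maria: 10:00-11:00, 14:00-16:00.
So the common availability across everyone is 10:00-11:00, 14:00-16:00.
The first common window of at least 60 minutes is 10:00-11:00, so the earliest start is 10:00.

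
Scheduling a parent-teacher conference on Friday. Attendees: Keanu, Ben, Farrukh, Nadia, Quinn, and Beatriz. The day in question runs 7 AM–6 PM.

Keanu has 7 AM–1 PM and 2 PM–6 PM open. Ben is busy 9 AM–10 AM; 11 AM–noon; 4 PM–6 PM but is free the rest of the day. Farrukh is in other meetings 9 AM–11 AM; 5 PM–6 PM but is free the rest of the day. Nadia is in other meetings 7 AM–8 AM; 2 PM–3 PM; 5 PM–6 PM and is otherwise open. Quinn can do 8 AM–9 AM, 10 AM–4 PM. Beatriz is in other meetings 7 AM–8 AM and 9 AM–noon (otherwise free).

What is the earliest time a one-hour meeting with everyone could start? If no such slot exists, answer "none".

08:00

Keanu free: 07:00-13:00, 14:00-18:00.
Ben free: 07:00-09:00, 10:00-11:00, 12:00-16:00 (invert busy blocks within the working day).
Farrukh free: 07:00-09:00, 11:00-17:00 (invert busy blocks within the working day).
Nadia free: 08:00-14:00, 15:00-17:00 (invert busy blocks within the working day).
Quinn free: 08:00-09:00, 10:00-16:00.
Beatriz free: 08:00-09:00, 12:00-18:00 (invert busy blocks within the working day).
Keanu ∩ Ben: 07:00-09:00, 10:00-11:00, 12:00-13:00, 14:00-16:00.
Keanu ∩ Ben ∩ Farrukh: 07:00-09:00, 12:00-13:00, 14:00-16:00.
Keanu ∩ Ben ∩ Farrukh ∩ Nadia: 08:00-09:00, 12:00-13:00, 15:00-16:00.
Keanu ∩ Ben ∩ Farrukh ∩ Nadia ∩ Quinn: 08:00-09:00, 12:00-13:00, 15:00-16:00.
Keanu ∩ Ben ∩ Farrukh ∩ Nadia ∩ Quinn ∩ Beatriz: 08:00-09:00, 12:00-13:00, 15:00-16:00.
The first common window of at least 60 minutes is 08:00-09:00, so the earliest start is 08:00.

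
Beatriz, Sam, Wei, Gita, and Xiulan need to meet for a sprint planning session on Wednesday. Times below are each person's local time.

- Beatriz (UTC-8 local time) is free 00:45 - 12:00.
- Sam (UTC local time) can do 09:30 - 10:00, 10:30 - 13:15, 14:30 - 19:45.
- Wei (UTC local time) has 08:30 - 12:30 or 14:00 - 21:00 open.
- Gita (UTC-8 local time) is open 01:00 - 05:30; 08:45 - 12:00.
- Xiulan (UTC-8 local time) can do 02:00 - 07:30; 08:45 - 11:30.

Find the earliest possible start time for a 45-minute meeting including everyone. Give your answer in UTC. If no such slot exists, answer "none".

10:30

Beatriz in UTC: 08:45-20:00 (add 8h to convert from UTC-8).
Sam in UTC: 09:30-10:00, 10:30-13:15, 14:30-19:45.
Wei in UTC: 08:30-12:30, 14:00-21:00.
Gita in UTC: 09:00-13:30, 16:45-20:00 (add 8h to convert from UTC-8).
Xiulan in UTC: 10:00-15:30, 16:45-19:30 (add 8h to convert from UTC-8).
Beatriz ∩ Sam: 09:30-10:00, 10:30-13:15, 14:30-19:45.
Beatriz ∩ Sam ∩ Wei: 09:30-10:00, 10:30-12:30, 14:30-19:45.
Beatriz ∩ Sam ∩ Wei ∩ Gita: 09:30-10:00, 10:30-12:30, 16:45-19:45.
Beatriz ∩ Sam ∩ Wei ∩ Gita ∩ Xiulan: 10:30-12:30, 16:45-19:30.
The first common window of at least 45 minutes is 10:30-12:30, so the earliest start is 10:30.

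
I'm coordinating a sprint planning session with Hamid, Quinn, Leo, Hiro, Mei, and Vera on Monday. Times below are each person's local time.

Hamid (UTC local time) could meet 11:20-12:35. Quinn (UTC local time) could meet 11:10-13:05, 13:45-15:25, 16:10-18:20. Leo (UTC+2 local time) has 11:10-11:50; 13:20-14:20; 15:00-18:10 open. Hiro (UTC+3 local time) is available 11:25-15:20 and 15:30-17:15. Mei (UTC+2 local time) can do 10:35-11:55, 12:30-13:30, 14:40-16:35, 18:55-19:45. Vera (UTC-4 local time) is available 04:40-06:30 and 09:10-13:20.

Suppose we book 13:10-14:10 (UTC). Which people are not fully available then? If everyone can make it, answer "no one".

Hamid in UTC: 11:20-12:35.
Quinn in UTC: 11:10-13:05, 13:45-15:25, 16:10-18:20.
Leo in UTC: 09:10-09:50, 11:20-12:20, 13:00-16:10 (subtract 2h to convert from UTC+2).
Hiro in UTC: 08:25-12:20, 12:30-14:15 (subtract 3h to convert from UTC+3).
Mei in UTC: 08:35-09:55, 10:30-11:30, 12:40-14:35, 16:55-17:45 (subtract 2h to convert from UTC+2).
Vera in UTC: 08:40-10:30, 13:10-17:20 (add 4h to convert from UTC-4).
Hamid: not fully free for 13:10-14:10. Quinn: not fully free for 13:10-14:10. Leo: free for 13:10-14:10. Hiro: free for 13:10-14:10. Mei: free for 13:10-14:10. Vera: free for 13:10-14:10.

Hamid, Quinn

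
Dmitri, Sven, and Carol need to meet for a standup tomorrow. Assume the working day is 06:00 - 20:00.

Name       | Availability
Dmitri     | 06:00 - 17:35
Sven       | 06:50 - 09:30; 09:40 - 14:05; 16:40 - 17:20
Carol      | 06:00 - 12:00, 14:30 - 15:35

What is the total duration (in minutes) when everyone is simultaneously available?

300

Dmitri ∩ Sven: 06:50-09:30, 09:40-14:05, 16:40-17:20.
Dmitri ∩ Sven ∩ Carol: 06:50-09:30, 09:40-12:00.
Summing the common windows: 160 + 140 = 300 minutes.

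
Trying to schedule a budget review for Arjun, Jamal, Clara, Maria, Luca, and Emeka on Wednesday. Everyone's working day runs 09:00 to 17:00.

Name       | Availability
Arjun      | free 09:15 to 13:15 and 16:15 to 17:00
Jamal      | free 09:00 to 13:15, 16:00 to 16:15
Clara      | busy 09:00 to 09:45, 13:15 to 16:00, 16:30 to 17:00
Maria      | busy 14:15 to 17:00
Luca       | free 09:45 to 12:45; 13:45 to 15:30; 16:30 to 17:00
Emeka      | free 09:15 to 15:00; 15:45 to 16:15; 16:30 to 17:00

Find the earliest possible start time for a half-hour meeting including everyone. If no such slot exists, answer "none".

09:45

Arjun free: 09:15-13:15, 16:15-17:00.
Jamal free: 09:00-13:15, 16:00-16:15.
Clara free: 09:45-13:15, 16:00-16:30 (invert busy blocks within the working day).
Maria free: 09:00-14:15 (invert busy blocks within the working day).
Luca free: 09:45-12:45, 13:45-15:30, 16:30-17:00.
Emeka free: 09:15-15:00, 15:45-16:15, 16:30-17:00.
Arjun ∩ Jamal: 09:15-13:15.
Arjun ∩ Jamal ∩ Clara: 09:45-13:15.
Arjun ∩ Jamal ∩ Clara ∩ Maria: 09:45-13:15.
Arjun ∩ Jamal ∩ Clara ∩ Maria ∩ Luca: 09:45-12:45.
Arjun ∩ Jamal ∩ Clara ∩ Maria ∩ Luca ∩ Emeka: 09:45-12:45.
The first common window of at least 30 minutes is 09:45-12:45, so the earliest start is 09:45.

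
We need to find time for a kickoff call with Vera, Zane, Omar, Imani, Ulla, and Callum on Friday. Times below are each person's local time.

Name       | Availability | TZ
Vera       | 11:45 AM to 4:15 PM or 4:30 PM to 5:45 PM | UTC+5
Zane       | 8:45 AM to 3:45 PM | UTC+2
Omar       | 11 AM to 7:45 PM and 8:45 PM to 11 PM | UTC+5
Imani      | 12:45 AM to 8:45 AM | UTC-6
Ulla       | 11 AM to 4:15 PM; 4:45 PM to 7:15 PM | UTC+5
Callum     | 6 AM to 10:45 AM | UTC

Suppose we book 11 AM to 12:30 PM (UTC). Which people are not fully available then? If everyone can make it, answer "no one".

Vera in UTC: 06:45-11:15, 11:30-12:45 (subtract 5h to convert from UTC+5).
Zane in UTC: 06:45-13:45 (subtract 2h to convert from UTC+2).
Omar in UTC: 06:00-14:45, 15:45-18:00 (subtract 5h to convert from UTC+5).
Imani in UTC: 06:45-14:45 (add 6h to convert from UTC-6).
Ulla in UTC: 06:00-11:15, 11:45-14:15 (subtract 5h to convert from UTC+5).
Callum in UTC: 06:00-10:45.
Vera: not fully free for 11:00-12:30. Zane: free for 11:00-12:30. Omar: free for 11:00-12:30. Imani: free for 11:00-12:30. Ulla: not fully free for 11:00-12:30. Callum: not fully free for 11:00-12:30.

Callum, Ulla, Vera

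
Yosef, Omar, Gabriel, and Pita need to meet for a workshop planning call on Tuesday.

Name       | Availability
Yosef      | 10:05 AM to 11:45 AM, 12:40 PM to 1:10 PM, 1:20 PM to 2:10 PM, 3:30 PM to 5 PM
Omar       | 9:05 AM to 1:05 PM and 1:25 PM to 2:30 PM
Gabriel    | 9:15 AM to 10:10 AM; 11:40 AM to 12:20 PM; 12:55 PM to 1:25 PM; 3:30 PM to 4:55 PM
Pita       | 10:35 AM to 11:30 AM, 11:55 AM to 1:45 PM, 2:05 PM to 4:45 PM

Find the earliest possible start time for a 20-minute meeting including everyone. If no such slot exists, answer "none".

none

Yosef ∩ Omar: 10:05-11:45, 12:40-13:05, 13:25-14:10.
Yosef ∩ Omar ∩ Gabriel: 10:05-10:10, 11:40-11:45, 12:55-13:05.
Yosef ∩ Omar ∩ Gabriel ∩ Pita: 12:55-13:05.
No common window is at least 20 minutes long.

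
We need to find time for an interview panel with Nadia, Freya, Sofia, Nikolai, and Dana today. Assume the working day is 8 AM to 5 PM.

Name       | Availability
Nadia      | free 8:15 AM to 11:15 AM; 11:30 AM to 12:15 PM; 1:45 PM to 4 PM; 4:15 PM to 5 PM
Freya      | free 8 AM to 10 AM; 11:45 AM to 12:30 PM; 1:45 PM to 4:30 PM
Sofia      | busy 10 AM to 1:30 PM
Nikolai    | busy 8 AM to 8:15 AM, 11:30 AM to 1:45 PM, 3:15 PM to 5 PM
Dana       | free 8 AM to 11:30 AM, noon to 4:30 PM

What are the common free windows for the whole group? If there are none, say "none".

Nadia free: 08:15-11:15, 11:30-12:15, 13:45-16:00, 16:15-17:00.
Freya free: 08:00-10:00, 11:45-12:30, 13:45-16:30.
Sofia free: 08:00-10:00, 13:30-17:00 (invert busy blocks within the working day).
Nikolai free: 08:15-11:30, 13:45-15:15 (invert busy blocks within the working day).
Dana free: 08:00-11:30, 12:00-16:30.
Nadia ∩ Freya: 08:15-10:00, 11:45-12:15, 13:45-16:00, 16:15-16:30.
Nadia ∩ Freya ∩ Sofia: 08:15-10:00, 13:45-16:00, 16:15-16:30.
Nadia ∩ Freya ∩ Sofia ∩ Nikolai: 08:15-10:00, 13:45-15:15.
Nadia ∩ Freya ∩ Sofia ∩ Nikolai ∩ Dana: 08:15-10:00, 13:45-15:15.
Those are the intersection windows.

08:15-10:00, 13:45-15:15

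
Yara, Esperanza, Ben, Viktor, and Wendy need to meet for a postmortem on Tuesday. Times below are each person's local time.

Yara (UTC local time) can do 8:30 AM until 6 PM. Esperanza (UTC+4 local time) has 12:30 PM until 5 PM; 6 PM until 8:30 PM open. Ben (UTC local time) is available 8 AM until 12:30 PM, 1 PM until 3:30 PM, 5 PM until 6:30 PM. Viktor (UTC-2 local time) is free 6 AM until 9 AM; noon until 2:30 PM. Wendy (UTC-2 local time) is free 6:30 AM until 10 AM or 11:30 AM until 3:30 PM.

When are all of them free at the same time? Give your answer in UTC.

Yara in UTC: 08:30-18:00.
Esperanza in UTC: 08:30-13:00, 14:00-16:30 (subtract 4h to convert from UTC+4).
Ben in UTC: 08:00-12:30, 13:00-15:30, 17:00-18:30.
Viktor in UTC: 08:00-11:00, 14:00-16:30 (add 2h to convert from UTC-2).
Wendy in UTC: 08:30-12:00, 13:30-17:30 (add 2h to convert from UTC-2).
Yara ∩ Esperanza: 08:30-13:00, 14:00-16:30.
Yara ∩ Esperanza ∩ Ben: 08:30-12:30, 14:00-15:30.
Yara ∩ Esperanza ∩ Ben ∩ Viktor: 08:30-11:00, 14:00-15:30.
Yara ∩ Esperanza ∩ Ben ∩ Viktor ∩ Wendy: 08:30-11:00, 14:00-15:30.
Those are the intersection windows.

08:30-11:00, 14:00-15:30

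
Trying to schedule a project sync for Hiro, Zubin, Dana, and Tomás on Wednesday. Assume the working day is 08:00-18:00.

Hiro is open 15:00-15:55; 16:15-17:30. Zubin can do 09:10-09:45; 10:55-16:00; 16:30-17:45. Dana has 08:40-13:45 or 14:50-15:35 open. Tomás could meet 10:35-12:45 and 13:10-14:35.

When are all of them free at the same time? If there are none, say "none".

Hiro ∩ Zubin: 15:00-15:55, 16:30-17:30.
Hiro ∩ Zubin ∩ Dana: 15:00-15:35.
Hiro ∩ Zubin ∩ Dana ∩ Tomás: ∅.
There is no time when everyone is free.

none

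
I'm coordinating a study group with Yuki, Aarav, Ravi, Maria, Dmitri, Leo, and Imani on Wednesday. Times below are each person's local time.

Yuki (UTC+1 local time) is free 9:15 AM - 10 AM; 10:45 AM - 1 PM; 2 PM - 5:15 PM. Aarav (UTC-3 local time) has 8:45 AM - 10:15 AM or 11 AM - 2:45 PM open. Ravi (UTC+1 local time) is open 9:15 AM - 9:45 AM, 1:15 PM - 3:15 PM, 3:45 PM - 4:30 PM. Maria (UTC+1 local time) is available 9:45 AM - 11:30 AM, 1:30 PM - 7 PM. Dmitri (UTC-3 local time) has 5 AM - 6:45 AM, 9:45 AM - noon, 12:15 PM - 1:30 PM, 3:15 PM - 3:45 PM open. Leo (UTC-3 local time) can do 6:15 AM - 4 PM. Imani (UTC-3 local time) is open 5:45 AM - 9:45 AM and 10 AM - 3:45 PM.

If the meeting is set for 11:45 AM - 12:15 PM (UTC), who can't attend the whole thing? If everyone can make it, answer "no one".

Yuki in UTC: 08:15-09:00, 09:45-12:00, 13:00-16:15 (subtract 1h to convert from UTC+1).
Aarav in UTC: 11:45-13:15, 14:00-17:45 (add 3h to convert from UTC-3).
Ravi in UTC: 08:15-08:45, 12:15-14:15, 14:45-15:30 (subtract 1h to convert from UTC+1).
Maria in UTC: 08:45-10:30, 12:30-18:00 (subtract 1h to convert from UTC+1).
Dmitri in UTC: 08:00-09:45, 12:45-15:00, 15:15-16:30, 18:15-18:45 (add 3h to convert from UTC-3).
Leo in UTC: 09:15-19:00 (add 3h to convert from UTC-3).
Imani in UTC: 08:45-12:45, 13:00-18:45 (add 3h to convert from UTC-3).
Yuki: not fully free for 11:45-12:15. Aarav: free for 11:45-12:15. Ravi: not fully free for 11:45-12:15. Maria: not fully free for 11:45-12:15. Dmitri: not fully free for 11:45-12:15. Leo: free for 11:45-12:15. Imani: free for 11:45-12:15.

Dmitri, Maria, Ravi, Yuki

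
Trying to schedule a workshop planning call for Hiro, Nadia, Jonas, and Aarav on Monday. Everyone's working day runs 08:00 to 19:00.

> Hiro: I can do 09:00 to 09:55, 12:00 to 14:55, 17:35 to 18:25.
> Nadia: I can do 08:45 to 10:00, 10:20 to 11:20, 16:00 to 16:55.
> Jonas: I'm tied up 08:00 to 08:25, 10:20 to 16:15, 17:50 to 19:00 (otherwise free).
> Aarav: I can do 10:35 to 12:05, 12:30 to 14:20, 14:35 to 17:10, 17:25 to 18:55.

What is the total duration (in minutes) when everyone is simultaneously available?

0

Hiro free: 09:00-09:55, 12:00-14:55, 17:35-18:25.
Nadia free: 08:45-10:00, 10:20-11:20, 16:00-16:55.
Jonas free: 08:25-10:20, 16:15-17:50 (invert busy blocks within the working day).
Aarav free: 10:35-12:05, 12:30-14:20, 14:35-17:10, 17:25-18:55.
Hiro ∩ Nadia: 09:00-09:55.
Hiro ∩ Nadia ∩ Jonas: 09:00-09:55.
Hiro ∩ Nadia ∩ Jonas ∩ Aarav: ∅.
There is no time when everyone is free.
There is no common window, so the total is 0 minutes.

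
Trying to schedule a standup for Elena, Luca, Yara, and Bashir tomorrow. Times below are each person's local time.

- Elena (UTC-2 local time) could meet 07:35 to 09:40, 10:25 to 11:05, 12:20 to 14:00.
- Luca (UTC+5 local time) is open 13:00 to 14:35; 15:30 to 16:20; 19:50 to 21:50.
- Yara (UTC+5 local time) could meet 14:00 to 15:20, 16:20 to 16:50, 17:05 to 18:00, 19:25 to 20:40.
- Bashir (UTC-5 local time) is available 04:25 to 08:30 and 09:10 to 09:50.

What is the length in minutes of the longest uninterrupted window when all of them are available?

Elena in UTC: 09:35-11:40, 12:25-13:05, 14:20-16:00 (add 2h to convert from UTC-2).
Luca in UTC: 08:00-09:35, 10:30-11:20, 14:50-16:50 (subtract 5h to convert from UTC+5).
Yara in UTC: 09:00-10:20, 11:20-11:50, 12:05-13:00, 14:25-15:40 (subtract 5h to convert from UTC+5).
Bashir in UTC: 09:25-13:30, 14:10-14:50 (add 5h to convert from UTC-5).
Elena ∩ Luca: 10:30-11:20, 14:50-16:00.
Elena ∩ Luca ∩ Yara: 14:50-15:40.
Elena ∩ Luca ∩ Yara ∩ Bashir: ∅.
There is no time when everyone is free.
No common window exists, so the longest block is 0 minutes.

0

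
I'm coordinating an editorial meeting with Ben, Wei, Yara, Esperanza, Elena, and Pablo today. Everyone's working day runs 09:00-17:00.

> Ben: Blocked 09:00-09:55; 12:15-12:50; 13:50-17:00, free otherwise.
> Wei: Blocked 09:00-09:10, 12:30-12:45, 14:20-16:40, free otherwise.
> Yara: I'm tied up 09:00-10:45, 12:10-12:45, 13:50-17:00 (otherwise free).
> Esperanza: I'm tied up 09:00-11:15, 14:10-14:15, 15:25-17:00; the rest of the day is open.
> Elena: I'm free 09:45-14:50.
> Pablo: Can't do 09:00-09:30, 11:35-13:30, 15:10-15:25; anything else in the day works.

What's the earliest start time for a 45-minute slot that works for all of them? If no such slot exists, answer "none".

Ben free: 09:55-12:15, 12:50-13:50 (invert busy blocks within the working day).
Wei free: 09:10-12:30, 12:45-14:20, 16:40-17:00 (invert busy blocks within the working day).
Yara free: 10:45-12:10, 12:45-13:50 (invert busy blocks within the working day).
Esperanza free: 11:15-14:10, 14:15-15:25 (invert busy blocks within the working day).
Elena free: 09:45-14:50.
Pablo free: 09:30-11:35, 13:30-15:10, 15:25-17:00 (invert busy blocks within the working day).
Ben ∩ Wei: 09:55-12:15, 12:50-13:50.
Ben ∩ Wei ∩ Yara: 10:45-12:10, 12:50-13:50.
Ben ∩ Wei ∩ Yara ∩ Esperanza: 11:15-12:10, 12:50-13:50.
Ben ∩ Wei ∩ Yara ∩ Esperanza ∩ Elena: 11:15-12:10, 12:50-13:50.
Ben ∩ Wei ∩ Yara ∩ Esperanza ∩ Elena ∩ Pablo: 11:15-11:35, 13:30-13:50.
No common window is at least 45 minutes long.

none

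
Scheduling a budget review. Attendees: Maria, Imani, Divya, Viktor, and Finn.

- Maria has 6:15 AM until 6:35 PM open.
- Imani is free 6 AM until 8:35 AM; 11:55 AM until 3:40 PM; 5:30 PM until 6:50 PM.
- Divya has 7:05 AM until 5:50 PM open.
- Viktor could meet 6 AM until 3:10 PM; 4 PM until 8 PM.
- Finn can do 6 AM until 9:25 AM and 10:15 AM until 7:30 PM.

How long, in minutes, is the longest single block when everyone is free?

195

Maria ∩ Imani: 06:15-08:35, 11:55-15:40, 17:30-18:35.
Maria ∩ Imani ∩ Divya: 07:05-08:35, 11:55-15:40, 17:30-17:50.
Maria ∩ Imani ∩ Divya ∩ Viktor: 07:05-08:35, 11:55-15:10, 17:30-17:50.
Maria ∩ Imani ∩ Divya ∩ Viktor ∩ Finn: 07:05-08:35, 11:55-15:10, 17:30-17:50.
So the common availability across everyone is 07:05-08:35, 11:55-15:10, 17:30-17:50.
The longest is 11:55-15:10 at 195 minutes.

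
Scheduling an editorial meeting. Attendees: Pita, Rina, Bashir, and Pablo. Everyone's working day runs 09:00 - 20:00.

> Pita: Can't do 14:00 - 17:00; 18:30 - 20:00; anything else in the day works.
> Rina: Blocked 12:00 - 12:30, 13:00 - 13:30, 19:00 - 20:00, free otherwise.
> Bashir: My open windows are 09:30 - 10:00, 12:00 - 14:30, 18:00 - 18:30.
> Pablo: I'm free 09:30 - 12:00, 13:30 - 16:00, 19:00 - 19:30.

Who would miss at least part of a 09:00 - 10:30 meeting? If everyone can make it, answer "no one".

Pita free: 09:00-14:00, 17:00-18:30 (invert busy blocks within the working day).
Rina free: 09:00-12:00, 12:30-13:00, 13:30-19:00 (invert busy blocks within the working day).
Bashir free: 09:30-10:00, 12:00-14:30, 18:00-18:30.
Pablo free: 09:30-12:00, 13:30-16:00, 19:00-19:30.
Pita: free for 09:00-10:30. Rina: free for 09:00-10:30. Bashir: not fully free for 09:00-10:30. Pablo: not fully free for 09:00-10:30.

Bashir, Pablo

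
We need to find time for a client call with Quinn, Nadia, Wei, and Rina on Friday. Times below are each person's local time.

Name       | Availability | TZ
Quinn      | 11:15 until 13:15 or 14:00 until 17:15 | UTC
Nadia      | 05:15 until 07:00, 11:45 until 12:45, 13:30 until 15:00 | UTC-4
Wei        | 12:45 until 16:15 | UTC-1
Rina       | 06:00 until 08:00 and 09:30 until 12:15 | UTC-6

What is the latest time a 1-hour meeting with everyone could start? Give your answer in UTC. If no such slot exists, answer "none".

15:45

Quinn in UTC: 11:15-13:15, 14:00-17:15.
Nadia in UTC: 09:15-11:00, 15:45-16:45, 17:30-19:00 (add 4h to convert from UTC-4).
Wei in UTC: 13:45-17:15 (add 1h to convert from UTC-1).
Rina in UTC: 12:00-14:00, 15:30-18:15 (add 6h to convert from UTC-6).
Quinn ∩ Nadia: 15:45-16:45.
Quinn ∩ Nadia ∩ Wei: 15:45-16:45.
Quinn ∩ Nadia ∩ Wei ∩ Rina: 15:45-16:45.
The last common window of at least 60 minutes is 15:45-16:45; a 60-minute meeting can start as late as 15:45 and still end by 16:45.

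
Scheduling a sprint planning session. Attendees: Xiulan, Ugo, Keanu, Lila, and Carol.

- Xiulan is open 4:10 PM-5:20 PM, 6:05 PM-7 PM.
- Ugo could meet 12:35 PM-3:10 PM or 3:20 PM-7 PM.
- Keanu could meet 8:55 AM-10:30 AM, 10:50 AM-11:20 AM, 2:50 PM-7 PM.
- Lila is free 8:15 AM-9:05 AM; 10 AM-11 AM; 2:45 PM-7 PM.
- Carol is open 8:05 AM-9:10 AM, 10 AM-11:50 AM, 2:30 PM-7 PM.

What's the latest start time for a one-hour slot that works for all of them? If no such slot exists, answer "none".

16:20

Xiulan ∩ Ugo: 16:10-17:20, 18:05-19:00.
Xiulan ∩ Ugo ∩ Keanu: 16:10-17:20, 18:05-19:00.
Xiulan ∩ Ugo ∩ Keanu ∩ Lila: 16:10-17:20, 18:05-19:00.
Xiulan ∩ Ugo ∩ Keanu ∩ Lila ∩ Carol: 16:10-17:20, 18:05-19:00.
So the common availability across everyone is 16:10-17:20, 18:05-19:00.
The last common window of at least 60 minutes is 16:10-17:20; a 60-minute meeting can start as late as 16:20 and still end by 17:20.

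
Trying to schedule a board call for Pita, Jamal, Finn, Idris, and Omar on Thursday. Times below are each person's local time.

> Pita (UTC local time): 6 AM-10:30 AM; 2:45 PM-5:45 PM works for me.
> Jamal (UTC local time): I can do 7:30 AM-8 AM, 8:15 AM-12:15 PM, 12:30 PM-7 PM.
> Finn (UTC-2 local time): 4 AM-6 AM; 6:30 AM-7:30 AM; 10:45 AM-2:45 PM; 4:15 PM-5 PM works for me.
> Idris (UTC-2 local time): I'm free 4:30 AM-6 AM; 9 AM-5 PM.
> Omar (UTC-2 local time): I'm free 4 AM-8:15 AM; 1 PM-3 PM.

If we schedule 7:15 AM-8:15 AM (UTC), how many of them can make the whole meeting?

2

Pita in UTC: 06:00-10:30, 14:45-17:45.
Jamal in UTC: 07:30-08:00, 08:15-12:15, 12:30-19:00.
Finn in UTC: 06:00-08:00, 08:30-09:30, 12:45-16:45, 18:15-19:00 (add 2h to convert from UTC-2).
Idris in UTC: 06:30-08:00, 11:00-19:00 (add 2h to convert from UTC-2).
Omar in UTC: 06:00-10:15, 15:00-17:00 (add 2h to convert from UTC-2).
Pita and Omar can make the full 07:15-08:15 slot — that's 2.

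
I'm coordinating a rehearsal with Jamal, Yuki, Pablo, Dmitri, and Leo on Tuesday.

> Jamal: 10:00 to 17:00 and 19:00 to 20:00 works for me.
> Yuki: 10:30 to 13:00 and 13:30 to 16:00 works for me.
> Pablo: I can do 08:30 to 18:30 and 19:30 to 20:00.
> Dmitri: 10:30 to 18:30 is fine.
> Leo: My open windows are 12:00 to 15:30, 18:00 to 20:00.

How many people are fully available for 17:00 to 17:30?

2

Pablo and Dmitri can make the full 17:00-17:30 slot — that's 2.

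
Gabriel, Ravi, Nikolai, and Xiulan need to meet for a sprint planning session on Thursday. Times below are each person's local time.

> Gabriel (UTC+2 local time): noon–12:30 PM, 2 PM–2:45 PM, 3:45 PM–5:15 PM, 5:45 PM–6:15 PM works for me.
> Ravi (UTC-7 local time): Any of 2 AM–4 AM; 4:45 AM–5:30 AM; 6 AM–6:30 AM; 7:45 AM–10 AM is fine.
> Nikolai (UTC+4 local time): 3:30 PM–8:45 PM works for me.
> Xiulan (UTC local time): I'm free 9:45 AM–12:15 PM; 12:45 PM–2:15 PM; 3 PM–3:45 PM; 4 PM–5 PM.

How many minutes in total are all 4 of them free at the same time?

45

Gabriel in UTC: 10:00-10:30, 12:00-12:45, 13:45-15:15, 15:45-16:15 (subtract 2h to convert from UTC+2).
Ravi in UTC: 09:00-11:00, 11:45-12:30, 13:00-13:30, 14:45-17:00 (add 7h to convert from UTC-7).
Nikolai in UTC: 11:30-16:45 (subtract 4h to convert from UTC+4).
Xiulan in UTC: 09:45-12:15, 12:45-14:15, 15:00-15:45, 16:00-17:00.
Gabriel ∩ Ravi: 10:00-10:30, 12:00-12:30, 14:45-15:15, 15:45-16:15.
Gabriel ∩ Ravi ∩ Nikolai: 12:00-12:30, 14:45-15:15, 15:45-16:15.
Gabriel ∩ Ravi ∩ Nikolai ∩ Xiulan: 12:00-12:15, 15:00-15:15, 16:00-16:15.
Those are the intersection windows.
Summing the common windows: 15 + 15 + 15 = 45 minutes.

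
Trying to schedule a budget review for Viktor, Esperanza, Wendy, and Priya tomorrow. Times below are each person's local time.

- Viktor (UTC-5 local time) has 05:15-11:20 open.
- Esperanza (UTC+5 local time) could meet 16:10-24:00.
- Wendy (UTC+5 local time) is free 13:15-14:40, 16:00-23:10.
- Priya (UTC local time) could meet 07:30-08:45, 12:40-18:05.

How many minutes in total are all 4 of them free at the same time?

220

Viktor in UTC: 10:15-16:20 (add 5h to convert from UTC-5).
Esperanza in UTC: 11:10-19:00 (subtract 5h to convert from UTC+5).
Wendy in UTC: 08:15-09:40, 11:00-18:10 (subtract 5h to convert from UTC+5).
Priya in UTC: 07:30-08:45, 12:40-18:05.
Viktor ∩ Esperanza: 11:10-16:20.
Viktor ∩ Esperanza ∩ Wendy: 11:10-16:20.
Viktor ∩ Esperanza ∩ Wendy ∩ Priya: 12:40-16:20.
That's a single block of 220 minutes.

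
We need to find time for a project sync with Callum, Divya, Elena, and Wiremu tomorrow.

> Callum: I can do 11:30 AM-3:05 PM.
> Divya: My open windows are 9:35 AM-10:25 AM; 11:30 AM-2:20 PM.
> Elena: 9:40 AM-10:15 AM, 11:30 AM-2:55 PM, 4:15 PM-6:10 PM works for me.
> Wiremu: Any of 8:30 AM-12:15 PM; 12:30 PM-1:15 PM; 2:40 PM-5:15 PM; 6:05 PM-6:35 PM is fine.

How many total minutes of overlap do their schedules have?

Callum ∩ Divya: 11:30-14:20.
Callum ∩ Divya ∩ Elena: 11:30-14:20.
Callum ∩ Divya ∩ Elena ∩ Wiremu: 11:30-12:15, 12:30-13:15.
Those are the intersection windows.
Summing the common windows: 45 + 45 = 90 minutes.

90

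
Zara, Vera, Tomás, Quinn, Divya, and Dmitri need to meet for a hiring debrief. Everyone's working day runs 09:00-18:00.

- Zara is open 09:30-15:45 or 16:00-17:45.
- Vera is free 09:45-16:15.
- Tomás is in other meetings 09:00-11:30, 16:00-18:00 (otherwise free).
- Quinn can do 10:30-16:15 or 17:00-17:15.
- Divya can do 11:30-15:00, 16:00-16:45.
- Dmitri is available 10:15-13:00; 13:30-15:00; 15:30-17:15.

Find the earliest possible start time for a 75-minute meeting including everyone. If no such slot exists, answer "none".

11:30

Zara free: 09:30-15:45, 16:00-17:45.
Vera free: 09:45-16:15.
Tomás free: 11:30-16:00 (invert busy blocks within the working day).
Quinn free: 10:30-16:15, 17:00-17:15.
Divya free: 11:30-15:00, 16:00-16:45.
Dmitri free: 10:15-13:00, 13:30-15:00, 15:30-17:15.
Zara ∩ Vera: 09:45-15:45, 16:00-16:15.
Zara ∩ Vera ∩ Tomás: 11:30-15:45.
Zara ∩ Vera ∩ Tomás ∩ Quinn: 11:30-15:45.
Zara ∩ Vera ∩ Tomás ∩ Quinn ∩ Divya: 11:30-15:00.
Zara ∩ Vera ∩ Tomás ∩ Quinn ∩ Divya ∩ Dmitri: 11:30-13:00, 13:30-15:00.
The first common window of at least 75 minutes is 11:30-13:00, so the earliest start is 11:30.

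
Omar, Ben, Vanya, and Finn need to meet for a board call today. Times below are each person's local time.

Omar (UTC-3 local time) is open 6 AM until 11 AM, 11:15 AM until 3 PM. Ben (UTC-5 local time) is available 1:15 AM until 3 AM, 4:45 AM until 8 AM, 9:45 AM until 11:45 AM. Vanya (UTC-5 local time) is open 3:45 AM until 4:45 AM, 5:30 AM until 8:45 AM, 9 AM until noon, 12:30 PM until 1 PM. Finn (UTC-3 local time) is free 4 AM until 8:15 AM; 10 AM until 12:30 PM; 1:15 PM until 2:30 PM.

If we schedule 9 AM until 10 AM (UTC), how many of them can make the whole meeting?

Omar in UTC: 09:00-14:00, 14:15-18:00 (add 3h to convert from UTC-3).
Ben in UTC: 06:15-08:00, 09:45-13:00, 14:45-16:45 (add 5h to convert from UTC-5).
Vanya in UTC: 08:45-09:45, 10:30-13:45, 14:00-17:00, 17:30-18:00 (add 5h to convert from UTC-5).
Finn in UTC: 07:00-11:15, 13:00-15:30, 16:15-17:30 (add 3h to convert from UTC-3).
Omar and Finn can make the full 09:00-10:00 slot — that's 2.

2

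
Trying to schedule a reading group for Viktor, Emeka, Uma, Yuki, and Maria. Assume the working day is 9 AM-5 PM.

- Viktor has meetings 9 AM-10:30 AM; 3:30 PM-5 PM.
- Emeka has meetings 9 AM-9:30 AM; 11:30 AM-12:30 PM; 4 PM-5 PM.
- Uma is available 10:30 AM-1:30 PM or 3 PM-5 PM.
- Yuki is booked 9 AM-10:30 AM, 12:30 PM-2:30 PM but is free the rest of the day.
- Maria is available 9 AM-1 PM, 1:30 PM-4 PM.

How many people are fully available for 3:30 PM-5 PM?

Viktor free: 10:30-15:30 (invert busy blocks within the working day).
Emeka free: 09:30-11:30, 12:30-16:00 (invert busy blocks within the working day).
Uma free: 10:30-13:30, 15:00-17:00.
Yuki free: 10:30-12:30, 14:30-17:00 (invert busy blocks within the working day).
Maria free: 09:00-13:00, 13:30-16:00.
Uma and Yuki can make the full 15:30-17:00 slot — that's 2.

2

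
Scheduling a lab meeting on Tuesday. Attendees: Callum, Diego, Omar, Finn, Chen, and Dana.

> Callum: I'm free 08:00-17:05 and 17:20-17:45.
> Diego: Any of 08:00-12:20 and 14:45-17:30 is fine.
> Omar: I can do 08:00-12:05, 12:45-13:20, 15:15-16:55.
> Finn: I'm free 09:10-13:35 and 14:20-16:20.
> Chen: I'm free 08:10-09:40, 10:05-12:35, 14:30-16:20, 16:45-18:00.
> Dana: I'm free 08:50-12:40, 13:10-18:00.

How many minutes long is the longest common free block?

Callum ∩ Diego: 08:00-12:20, 14:45-17:05, 17:20-17:30.
Callum ∩ Diego ∩ Omar: 08:00-12:05, 15:15-16:55.
Callum ∩ Diego ∩ Omar ∩ Finn: 09:10-12:05, 15:15-16:20.
Callum ∩ Diego ∩ Omar ∩ Finn ∩ Chen: 09:10-09:40, 10:05-12:05, 15:15-16:20.
Callum ∩ Diego ∩ Omar ∩ Finn ∩ Chen ∩ Dana: 09:10-09:40, 10:05-12:05, 15:15-16:20.
The longest is 10:05-12:05 at 120 minutes.

120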